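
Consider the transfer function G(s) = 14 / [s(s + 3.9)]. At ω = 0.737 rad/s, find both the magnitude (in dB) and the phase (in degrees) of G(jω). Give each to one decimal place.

|G| = 13.6 dB, ∠G = -100.7°

|j0.737 + 3.9| = √(0.737² + 3.9²) = 3.969
|j0.737| = 0.737
|G(j0.737)| = 14 / (3.969 × 0.737) = 4.786
20 log₁₀(4.786) = 13.60 dB
∠(j0.737 + 3.9) = arctan(0.737/3.9) = 10.70°
∠(j0.737) = 90.00°
∠G(j0.737) = − (10.70° + 90.00°) = -100.70°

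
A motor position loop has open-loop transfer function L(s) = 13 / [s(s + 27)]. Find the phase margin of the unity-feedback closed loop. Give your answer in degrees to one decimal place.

Gain crossover: |L(jω)| = 1 at ω ≈ 0.481 rad/sec.
∠L(j0.481) = −90° − arctan(0.481/27) ≈ -91.02°
PM = 180° + (-91.02°) = 88.98°

89.0°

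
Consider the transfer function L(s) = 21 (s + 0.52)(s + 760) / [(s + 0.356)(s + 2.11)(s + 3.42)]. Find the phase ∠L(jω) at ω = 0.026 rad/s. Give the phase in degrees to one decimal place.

∠(j0.026 + 0.52) = arctan(0.026/0.52) = 2.86°
∠(j0.026 + 760) = arctan(0.026/760) = 0.00°
∠(j0.026 + 0.356) = arctan(0.026/0.356) = 4.18°
∠(j0.026 + 2.11) = arctan(0.026/2.11) = 0.71°
∠(j0.026 + 3.42) = arctan(0.026/3.42) = 0.44°
∠L(j0.026) = 2.86° + 0.00° − (4.18° + 0.71° + 0.44°) = -2.45°

-2.5°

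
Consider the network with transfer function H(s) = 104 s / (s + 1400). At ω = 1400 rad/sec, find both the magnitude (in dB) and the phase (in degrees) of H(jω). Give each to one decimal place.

|H| = 37.3 dB, ∠H = 45.0°

|j1400| = 1400
|j1400 + 1400| = √(1400² + 1400²) = 1980
|H(j1400)| = 104 × 1400 / 1980 = 73.539
20 log₁₀(73.539) = 37.33 dB
∠(j1400) = 90.00°
∠(j1400 + 1400) = arctan(1400/1400) = 45.00°
∠H(j1400) = 90.00° − 45.00° = 45.00°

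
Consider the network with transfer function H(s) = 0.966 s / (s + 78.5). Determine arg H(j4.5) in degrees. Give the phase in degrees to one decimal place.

∠(j4.5) = 90.00°
∠(j4.5 + 78.5) = arctan(4.5/78.5) = 3.28°
∠H(j4.5) = 90.00° − 3.28° = 86.72°

86.7°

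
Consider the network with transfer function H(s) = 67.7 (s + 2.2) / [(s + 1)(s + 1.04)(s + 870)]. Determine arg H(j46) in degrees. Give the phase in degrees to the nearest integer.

∠(j46 + 2.2) = arctan(46/2.2) = 87.26°
∠(j46 + 1) = arctan(46/1) = 88.75°
∠(j46 + 1.04) = arctan(46/1.04) = 88.70°
∠(j46 + 870) = arctan(46/870) = 3.03°
∠H(j46) = 87.26° − (88.75° + 88.70° + 3.03°) = -93.22°

-93°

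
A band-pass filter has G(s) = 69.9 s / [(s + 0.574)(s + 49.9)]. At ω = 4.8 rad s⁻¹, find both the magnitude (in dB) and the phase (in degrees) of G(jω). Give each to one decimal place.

|j4.8| = 4.8
|j4.8 + 0.574| = √(4.8² + 0.574²) = 4.834
|j4.8 + 49.9| = √(4.8² + 49.9²) = 50.13
|G(j4.8)| = 69.9 × 4.8 / (4.834 × 50.13) = 1.3845
20 log₁₀(1.3845) = 2.83 dB
∠(j4.8) = 90.00°
∠(j4.8 + 0.574) = arctan(4.8/0.574) = 83.18°
∠(j4.8 + 49.9) = arctan(4.8/49.9) = 5.49°
∠G(j4.8) = 90.00° − (83.18° + 5.49°) = 1.32°

|G| = 2.8 dB, ∠G = 1.3°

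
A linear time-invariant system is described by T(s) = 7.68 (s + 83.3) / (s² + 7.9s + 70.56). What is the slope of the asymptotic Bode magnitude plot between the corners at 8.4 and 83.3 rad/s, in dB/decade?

-40 dB/decade

In this band the factors already past their corner are: complex pole pair at ωₙ ≈ 8.4; net slope = -40 dB/decade.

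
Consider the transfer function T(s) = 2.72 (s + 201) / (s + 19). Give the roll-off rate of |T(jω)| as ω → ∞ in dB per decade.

0 dB/decade

With 1 zero and 1 pole, the high-frequency asymptotic slope is 20 × (1 − 1) = 0 dB/decade.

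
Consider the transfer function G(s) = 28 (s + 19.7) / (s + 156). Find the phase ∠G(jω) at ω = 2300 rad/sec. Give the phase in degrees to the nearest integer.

∠(j2300 + 19.7) = arctan(2300/19.7) = 89.51°
∠(j2300 + 156) = arctan(2300/156) = 86.12°
∠G(j2300) = 89.51° − 86.12° = 3.39°

3 deg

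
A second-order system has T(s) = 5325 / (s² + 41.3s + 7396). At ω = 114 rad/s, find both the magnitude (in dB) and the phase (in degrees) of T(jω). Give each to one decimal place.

|(j114)² + 41.3(j114) + 7396| = |-5600 + j4708.2| = 7316
|T(j114)| = 5325 / 7316 = 0.72783
20 log₁₀(0.72783) = -2.76 dB
∠[(j114)² + 41.3(j114) + 7396] = ∠[-5600 + j4708.2] = 139.94°
∠T(j114) = −139.94° = -139.94°

|T| = -2.8 dB, ∠T = -139.9°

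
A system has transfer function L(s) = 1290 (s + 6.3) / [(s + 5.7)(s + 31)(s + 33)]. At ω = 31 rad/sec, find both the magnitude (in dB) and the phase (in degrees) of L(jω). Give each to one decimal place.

|j31 + 6.3| = √(31² + 6.3²) = 31.63
|j31 + 5.7| = √(31² + 5.7²) = 31.52
|j31 + 31| = √(31² + 31²) = 43.84
|j31 + 33| = √(31² + 33²) = 45.28
|L(j31)| = 1290 × 31.63 / (31.52 × 43.84 × 45.28) = 0.65224
20 log₁₀(0.65224) = -3.71 dB
∠(j31 + 6.3) = arctan(31/6.3) = 78.51°
∠(j31 + 5.7) = arctan(31/5.7) = 79.58°
∠(j31 + 31) = arctan(31/31) = 45.00°
∠(j31 + 33) = arctan(31/33) = 43.21°
∠L(j31) = 78.51° − (79.58° + 45.00° + 43.21°) = -89.28°

|L| = -3.7 dB, ∠L = -89.3°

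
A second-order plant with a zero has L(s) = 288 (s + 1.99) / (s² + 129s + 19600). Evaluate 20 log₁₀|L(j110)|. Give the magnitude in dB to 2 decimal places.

5.91 dB

|j110 + 1.99| = √(110² + 1.99²) = 110
|(j110)² + 129(j110) + 19600| = |7500 + j14190| = 1.605e+04
|L(j110)| = 288 × 110 / 1.605e+04 = 1.9741
20 log₁₀(1.9741) = 5.908 dB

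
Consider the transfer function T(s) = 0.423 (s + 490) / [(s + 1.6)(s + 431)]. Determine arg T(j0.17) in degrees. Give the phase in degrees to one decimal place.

-6.1°

∠(j0.17 + 490) = arctan(0.17/490) = 0.02°
∠(j0.17 + 1.6) = arctan(0.17/1.6) = 6.06°
∠(j0.17 + 431) = arctan(0.17/431) = 0.02°
∠T(j0.17) = 0.02° − (6.06° + 0.02°) = -6.07°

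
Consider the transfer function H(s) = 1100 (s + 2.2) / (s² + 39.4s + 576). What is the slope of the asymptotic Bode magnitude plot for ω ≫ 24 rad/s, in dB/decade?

With 1 zero and 2 poles, the high-frequency asymptotic slope is 20 × (1 − 2) = -20 dB/decade.

-20 dB/decade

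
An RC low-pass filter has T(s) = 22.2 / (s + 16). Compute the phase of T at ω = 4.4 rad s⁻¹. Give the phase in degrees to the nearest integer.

∠(j4.4 + 16) = arctan(4.4/16) = 15.38°
∠T(j4.4) = −15.38° = -15.38°

-15°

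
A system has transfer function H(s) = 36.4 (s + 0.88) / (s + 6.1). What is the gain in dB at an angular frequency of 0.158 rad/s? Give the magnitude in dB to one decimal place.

|j0.158 + 0.88| = √(0.158² + 0.88²) = 0.8941
|j0.158 + 6.1| = √(0.158² + 6.1²) = 6.102
|H(j0.158)| = 36.4 × 0.8941 / 6.102 = 5.3333
20 log₁₀(5.3333) = 14.54 dB

14.5 dB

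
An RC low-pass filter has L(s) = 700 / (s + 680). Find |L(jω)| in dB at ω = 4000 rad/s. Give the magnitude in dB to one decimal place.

|j4000 + 680| = √(4000² + 680²) = 4057
|L(j4000)| = 700 / 4057 = 0.17252
20 log₁₀(0.17252) = -15.26 dB

-15.3 dB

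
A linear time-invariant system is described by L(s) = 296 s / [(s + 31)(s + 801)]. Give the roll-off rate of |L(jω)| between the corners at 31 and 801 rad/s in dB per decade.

In this band the factors already past their corner are: 1 differentiator zero, pole at 31; net slope = 0 dB/decade.

0 dB/decade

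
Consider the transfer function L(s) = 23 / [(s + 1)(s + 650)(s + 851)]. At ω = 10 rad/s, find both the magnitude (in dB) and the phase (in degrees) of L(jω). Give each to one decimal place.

|L| = -107.7 dB, ∠L = -85.8°

|j10 + 1| = √(10² + 1²) = 10.05
|j10 + 650| = √(10² + 650²) = 650.1
|j10 + 851| = √(10² + 851²) = 851.1
|L(j10)| = 23 / (10.05 × 650.1 × 851.1) = 4.1366e-06
20 log₁₀(4.1366e-06) = -107.67 dB
∠(j10 + 1) = arctan(10/1) = 84.29°
∠(j10 + 650) = arctan(10/650) = 0.88°
∠(j10 + 851) = arctan(10/851) = 0.67°
∠L(j10) = − (84.29° + 0.88° + 0.67°) = -85.84°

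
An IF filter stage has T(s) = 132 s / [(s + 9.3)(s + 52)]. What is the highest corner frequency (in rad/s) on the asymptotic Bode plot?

Break frequencies occur at each pole and zero magnitude: 9.3 rad/s, 52 rad/s.
The highest is 52 rad/s.

52 rad/s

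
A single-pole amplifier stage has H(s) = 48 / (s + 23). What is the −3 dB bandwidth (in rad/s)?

23 rad/s

For a single-pole low-pass, the −3 dB point is at the pole: ω = 23 rad/s.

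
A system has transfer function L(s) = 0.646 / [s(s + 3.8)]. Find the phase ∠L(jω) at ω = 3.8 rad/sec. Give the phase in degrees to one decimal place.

-135.0 deg

∠(j3.8 + 3.8) = arctan(3.8/3.8) = 45.00°
∠(j3.8) = 90.00°
∠L(j3.8) = − (45.00° + 90.00°) = -135.00°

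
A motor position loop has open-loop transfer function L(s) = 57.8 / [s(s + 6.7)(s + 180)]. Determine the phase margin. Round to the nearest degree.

Gain crossover: |L(jω)| = 1 at ω ≈ 0.0479 rad/sec.
∠L(j0.0479) = −90° − arctan(0.0479/6.7) − arctan(0.0479/180) ≈ -90.43°
PM = 180° + (-90.43°) = 89.57°

90°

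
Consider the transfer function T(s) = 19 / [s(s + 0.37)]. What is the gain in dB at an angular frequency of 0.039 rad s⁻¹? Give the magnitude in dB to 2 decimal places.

62.34 dB

|j0.039 + 0.37| = √(0.039² + 0.37²) = 0.372
|j0.039| = 0.039
|T(j0.039)| = 19 / (0.372 × 0.039) = 1309.4
20 log₁₀(1309.4) = 62.342 dB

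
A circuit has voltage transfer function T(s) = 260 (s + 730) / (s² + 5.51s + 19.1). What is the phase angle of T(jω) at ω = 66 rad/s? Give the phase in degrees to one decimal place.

-170.0 deg

∠(j66 + 730) = arctan(66/730) = 5.17°
∠[(j66)² + 5.51(j66) + 19.1] = ∠[-4336.9 + j363.66] = 175.21°
∠T(j66) = 5.17° − 175.21° = -170.04°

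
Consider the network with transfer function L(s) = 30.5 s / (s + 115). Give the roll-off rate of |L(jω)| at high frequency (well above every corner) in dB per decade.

0 dB/decade

With 1 zero and 1 pole, the high-frequency asymptotic slope is 20 × (1 − 1) = 0 dB/decade.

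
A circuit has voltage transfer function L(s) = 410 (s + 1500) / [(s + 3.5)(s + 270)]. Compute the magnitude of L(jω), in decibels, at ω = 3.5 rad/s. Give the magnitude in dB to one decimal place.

|j3.5 + 1500| = √(3.5² + 1500²) = 1500
|j3.5 + 3.5| = √(3.5² + 3.5²) = 4.95
|j3.5 + 270| = √(3.5² + 270²) = 270
|L(j3.5)| = 410 × 1500 / (4.95 × 270) = 460.14
20 log₁₀(460.14) = 53.26 dB

53.3 dB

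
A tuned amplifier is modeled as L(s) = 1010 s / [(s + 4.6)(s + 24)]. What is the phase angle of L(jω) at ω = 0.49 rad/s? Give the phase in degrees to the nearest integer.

83°

∠(j0.49) = 90.00°
∠(j0.49 + 4.6) = arctan(0.49/4.6) = 6.08°
∠(j0.49 + 24) = arctan(0.49/24) = 1.17°
∠L(j0.49) = 90.00° − (6.08° + 1.17°) = 82.75°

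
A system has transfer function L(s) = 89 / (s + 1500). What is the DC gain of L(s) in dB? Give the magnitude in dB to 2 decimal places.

L(0) = 89 / 1500 = 0.059333
20 log₁₀(0.059333) = -24.534 dB

-24.53 dB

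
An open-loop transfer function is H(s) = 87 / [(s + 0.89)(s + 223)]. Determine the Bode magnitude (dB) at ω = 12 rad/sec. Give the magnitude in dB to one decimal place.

|j12 + 0.89| = √(12² + 0.89²) = 12.03
|j12 + 223| = √(12² + 223²) = 223.3
|H(j12)| = 87 / (12.03 × 223.3) = 0.032375
20 log₁₀(0.032375) = -29.80 dB

-29.8 dB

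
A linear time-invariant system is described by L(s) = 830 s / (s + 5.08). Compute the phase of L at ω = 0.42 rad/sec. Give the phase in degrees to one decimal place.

85.3 deg

∠(j0.42) = 90.00°
∠(j0.42 + 5.08) = arctan(0.42/5.08) = 4.73°
∠L(j0.42) = 90.00° − 4.73° = 85.27°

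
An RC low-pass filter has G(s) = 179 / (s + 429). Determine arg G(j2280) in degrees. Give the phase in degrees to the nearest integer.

∠(j2280 + 429) = arctan(2280/429) = 79.34°
∠G(j2280) = −79.34° = -79.34°

-79°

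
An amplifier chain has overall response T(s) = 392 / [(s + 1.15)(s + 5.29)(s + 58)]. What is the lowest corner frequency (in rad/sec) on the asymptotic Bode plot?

1.15 rad/sec

Break frequencies occur at each pole and zero magnitude: 1.15 rad/sec, 5.29 rad/sec, 58 rad/sec.
The lowest is 1.15 rad/sec.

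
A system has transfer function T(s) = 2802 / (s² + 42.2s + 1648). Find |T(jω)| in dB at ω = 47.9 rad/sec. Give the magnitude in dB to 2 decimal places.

|(j47.9)² + 42.2(j47.9) + 1648| = |-646.41 + j2021.4| = 2122
|T(j47.9)| = 2802 / 2122 = 1.3203
20 log₁₀(1.3203) = 2.414 dB

2.41 dB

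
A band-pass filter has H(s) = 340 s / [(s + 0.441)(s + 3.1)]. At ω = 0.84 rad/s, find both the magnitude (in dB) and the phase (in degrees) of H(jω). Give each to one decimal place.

|H| = 39.4 dB, ∠H = 12.5°

|j0.84| = 0.84
|j0.84 + 0.441| = √(0.84² + 0.441²) = 0.9487
|j0.84 + 3.1| = √(0.84² + 3.1²) = 3.212
|H(j0.84)| = 340 × 0.84 / (0.9487 × 3.212) = 93.728
20 log₁₀(93.728) = 39.44 dB
∠(j0.84) = 90.00°
∠(j0.84 + 0.441) = arctan(0.84/0.441) = 62.30°
∠(j0.84 + 3.1) = arctan(0.84/3.1) = 15.16°
∠H(j0.84) = 90.00° − (62.30° + 15.16°) = 12.54°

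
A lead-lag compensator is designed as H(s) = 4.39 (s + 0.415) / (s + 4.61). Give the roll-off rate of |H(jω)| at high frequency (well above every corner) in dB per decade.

0 dB/decade

With 1 zero and 1 pole, the high-frequency asymptotic slope is 20 × (1 − 1) = 0 dB/decade.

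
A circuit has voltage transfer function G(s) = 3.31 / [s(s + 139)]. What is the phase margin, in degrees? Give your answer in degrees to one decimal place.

90.0°

Gain crossover: |G(jω)| = 1 at ω ≈ 0.0238 rad/s.
∠G(j0.0238) = −90° − arctan(0.0238/139) ≈ -90.01°
PM = 180° + (-90.01°) = 89.99°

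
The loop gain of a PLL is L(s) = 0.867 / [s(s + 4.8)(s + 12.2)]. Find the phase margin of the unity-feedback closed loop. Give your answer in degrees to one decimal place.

Gain crossover: |L(jω)| = 1 at ω ≈ 0.0148 rad/s.
∠L(j0.0148) = −90° − arctan(0.0148/4.8) − arctan(0.0148/12.2) ≈ -90.25°
PM = 180° + (-90.25°) = 89.75°

89.8°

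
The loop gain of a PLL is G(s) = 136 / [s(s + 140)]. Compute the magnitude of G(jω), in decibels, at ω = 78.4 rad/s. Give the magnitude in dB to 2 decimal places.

-39.32 dB

|j78.4 + 140| = √(78.4² + 140²) = 160.5
|j78.4| = 78.4
|G(j78.4)| = 136 / (160.5 × 78.4) = 0.010811
20 log₁₀(0.010811) = -39.323 dB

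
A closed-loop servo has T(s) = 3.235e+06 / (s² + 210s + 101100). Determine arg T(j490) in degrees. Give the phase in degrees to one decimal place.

∠[(j490)² + 210(j490) + 101100] = ∠[-1.39e+05 + j1.029e+05] = 143.49°
∠T(j490) = −143.49° = -143.49°

-143.5°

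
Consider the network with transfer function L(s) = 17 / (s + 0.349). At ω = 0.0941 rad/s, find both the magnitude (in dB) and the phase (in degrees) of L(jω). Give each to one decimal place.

|L| = 33.4 dB, ∠L = -15.1 deg

|j0.0941 + 0.349| = √(0.0941² + 0.349²) = 0.3615
|L(j0.0941)| = 17 / 0.3615 = 47.031
20 log₁₀(47.031) = 33.45 dB
∠(j0.0941 + 0.349) = arctan(0.0941/0.349) = 15.09°
∠L(j0.0941) = −15.09° = -15.09°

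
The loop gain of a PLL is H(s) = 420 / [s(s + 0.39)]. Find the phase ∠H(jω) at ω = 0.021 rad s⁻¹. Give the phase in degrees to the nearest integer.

∠(j0.021 + 0.39) = arctan(0.021/0.39) = 3.08°
∠(j0.021) = 90.00°
∠H(j0.021) = − (3.08° + 90.00°) = -93.08°

-93 deg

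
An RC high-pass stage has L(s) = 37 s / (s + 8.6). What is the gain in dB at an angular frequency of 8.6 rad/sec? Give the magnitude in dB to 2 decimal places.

28.35 dB

|j8.6| = 8.6
|j8.6 + 8.6| = √(8.6² + 8.6²) = 12.16
|L(j8.6)| = 37 × 8.6 / 12.16 = 26.163
20 log₁₀(26.163) = 28.354 dB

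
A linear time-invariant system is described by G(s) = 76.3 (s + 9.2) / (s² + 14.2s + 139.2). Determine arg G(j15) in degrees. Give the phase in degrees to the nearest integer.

-53°

∠(j15 + 9.2) = arctan(15/9.2) = 58.48°
∠[(j15)² + 14.2(j15) + 139.2] = ∠[-85.8 + j213] = 111.94°
∠G(j15) = 58.48° − 111.94° = -53.46°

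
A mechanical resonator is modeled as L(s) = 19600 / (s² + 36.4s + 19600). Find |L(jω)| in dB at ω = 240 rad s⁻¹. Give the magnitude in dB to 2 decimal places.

-5.97 dB

|(j240)² + 36.4(j240) + 19600| = |-38000 + j8736| = 3.899e+04
|L(j240)| = 19600 / 3.899e+04 = 0.50268
20 log₁₀(0.50268) = -5.974 dB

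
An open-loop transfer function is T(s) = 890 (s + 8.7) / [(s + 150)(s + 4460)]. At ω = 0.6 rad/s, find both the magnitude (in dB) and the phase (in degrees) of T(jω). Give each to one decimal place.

|j0.6 + 8.7| = √(0.6² + 8.7²) = 8.721
|j0.6 + 150| = √(0.6² + 150²) = 150
|j0.6 + 4460| = √(0.6² + 4460²) = 4460
|T(j0.6)| = 890 × 8.721 / (150 × 4460) = 0.011601
20 log₁₀(0.011601) = -38.71 dB
∠(j0.6 + 8.7) = arctan(0.6/8.7) = 3.95°
∠(j0.6 + 150) = arctan(0.6/150) = 0.23°
∠(j0.6 + 4460) = arctan(0.6/4460) = 0.01°
∠T(j0.6) = 3.95° − (0.23° + 0.01°) = 3.71°

|T| = -38.7 dB, ∠T = 3.7°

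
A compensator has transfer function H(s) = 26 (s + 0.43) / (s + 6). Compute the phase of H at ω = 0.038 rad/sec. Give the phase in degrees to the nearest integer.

∠(j0.038 + 0.43) = arctan(0.038/0.43) = 5.05°
∠(j0.038 + 6) = arctan(0.038/6) = 0.36°
∠H(j0.038) = 5.05° − 0.36° = 4.69°

5°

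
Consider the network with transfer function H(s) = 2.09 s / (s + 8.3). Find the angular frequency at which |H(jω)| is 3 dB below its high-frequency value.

For a single-pole high-pass, the −3 dB point is at the pole: ω = 8.3 rad/sec.

8.3 rad/sec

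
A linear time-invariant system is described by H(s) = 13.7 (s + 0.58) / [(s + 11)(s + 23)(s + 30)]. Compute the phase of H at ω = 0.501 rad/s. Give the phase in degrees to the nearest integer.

∠(j0.501 + 0.58) = arctan(0.501/0.58) = 40.82°
∠(j0.501 + 11) = arctan(0.501/11) = 2.61°
∠(j0.501 + 23) = arctan(0.501/23) = 1.25°
∠(j0.501 + 30) = arctan(0.501/30) = 0.96°
∠H(j0.501) = 40.82° − (2.61° + 1.25° + 0.96°) = 36.01°

36°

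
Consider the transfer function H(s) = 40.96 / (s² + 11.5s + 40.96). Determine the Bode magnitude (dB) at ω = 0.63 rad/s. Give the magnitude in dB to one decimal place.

-0.1 dB

|(j0.63)² + 11.5(j0.63) + 40.96| = |40.563 + j7.245| = 41.21
|H(j0.63)| = 40.96 / 41.21 = 0.99405
20 log₁₀(0.99405) = -0.05 dB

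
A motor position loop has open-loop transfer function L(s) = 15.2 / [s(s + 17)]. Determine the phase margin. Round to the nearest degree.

87 deg

Gain crossover: |L(jω)| = 1 at ω ≈ 0.893 rad s⁻¹.
∠L(j0.893) = −90° − arctan(0.893/17) ≈ -93.01°
PM = 180° + (-93.01°) = 86.99°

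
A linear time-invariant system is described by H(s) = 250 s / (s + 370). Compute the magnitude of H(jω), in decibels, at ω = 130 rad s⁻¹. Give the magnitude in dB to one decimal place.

38.4 dB

|j130| = 130
|j130 + 370| = √(130² + 370²) = 392.2
|H(j130)| = 250 × 130 / 392.2 = 82.871
20 log₁₀(82.871) = 38.37 dB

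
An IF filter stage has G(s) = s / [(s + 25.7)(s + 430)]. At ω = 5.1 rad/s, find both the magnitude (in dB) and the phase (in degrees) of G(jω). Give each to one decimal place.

|G| = -66.9 dB, ∠G = 78.1°

|j5.1| = 5.1
|j5.1 + 25.7| = √(5.1² + 25.7²) = 26.2
|j5.1 + 430| = √(5.1² + 430²) = 430
|G(j5.1)| = 1 × 5.1 / (26.2 × 430) = 0.00045264
20 log₁₀(0.00045264) = -66.88 dB
∠(j5.1) = 90.00°
∠(j5.1 + 25.7) = arctan(5.1/25.7) = 11.22°
∠(j5.1 + 430) = arctan(5.1/430) = 0.68°
∠G(j5.1) = 90.00° − (11.22° + 0.68°) = 78.10°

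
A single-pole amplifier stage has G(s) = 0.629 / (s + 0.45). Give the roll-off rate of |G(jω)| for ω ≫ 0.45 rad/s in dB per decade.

With 0 zeros and 1 pole, the high-frequency asymptotic slope is 20 × (0 − 1) = -20 dB/decade.

-20 dB/decade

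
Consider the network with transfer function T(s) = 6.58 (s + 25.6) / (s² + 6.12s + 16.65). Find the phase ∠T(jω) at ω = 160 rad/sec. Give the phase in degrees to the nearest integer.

-97°

∠(j160 + 25.6) = arctan(160/25.6) = 80.91°
∠[(j160)² + 6.12(j160) + 16.65] = ∠[-25583 + j979.2] = 177.81°
∠T(j160) = 80.91° − 177.81° = -96.90°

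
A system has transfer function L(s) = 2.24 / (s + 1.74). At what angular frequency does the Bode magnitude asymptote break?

1.74 rad s⁻¹

The single real pole at s = −1.74 gives a corner at ω = 1.74 rad s⁻¹.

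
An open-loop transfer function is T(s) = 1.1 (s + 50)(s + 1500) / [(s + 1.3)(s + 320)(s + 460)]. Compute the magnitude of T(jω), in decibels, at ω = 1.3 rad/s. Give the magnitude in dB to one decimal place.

|j1.3 + 50| = √(1.3² + 50²) = 50.02
|j1.3 + 1500| = √(1.3² + 1500²) = 1500
|j1.3 + 1.3| = √(1.3² + 1.3²) = 1.838
|j1.3 + 320| = √(1.3² + 320²) = 320
|j1.3 + 460| = √(1.3² + 460²) = 460
|T(j1.3)| = 1.1 × 50.02 × 1500 / (1.838 × 320 × 460) = 0.30495
20 log₁₀(0.30495) = -10.32 dB

-10.3 dB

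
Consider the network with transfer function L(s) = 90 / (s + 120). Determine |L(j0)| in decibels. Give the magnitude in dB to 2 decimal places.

-2.50 dB

L(0) = 90 / 120 = 0.75
20 log₁₀(0.75) = -2.499 dB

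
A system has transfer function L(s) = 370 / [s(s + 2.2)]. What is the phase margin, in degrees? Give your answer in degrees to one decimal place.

Gain crossover: |L(jω)| = 1 at ω ≈ 19.2 rad s⁻¹.
∠L(j19.2) = −90° − arctan(19.2/2.2) ≈ -173.45°
PM = 180° + (-173.45°) = 6.55°

6.5°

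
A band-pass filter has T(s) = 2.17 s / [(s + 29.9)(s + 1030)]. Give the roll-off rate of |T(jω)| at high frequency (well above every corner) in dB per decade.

-20 dB/decade

With 1 zero and 2 poles, the high-frequency asymptotic slope is 20 × (1 − 2) = -20 dB/decade.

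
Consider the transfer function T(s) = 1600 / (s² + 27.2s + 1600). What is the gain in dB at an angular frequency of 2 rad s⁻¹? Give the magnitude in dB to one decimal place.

0.0 dB

|(j2)² + 27.2(j2) + 1600| = |1596 + j54.4| = 1597
|T(j2)| = 1600 / 1597 = 1.0019
20 log₁₀(1.0019) = 0.02 dB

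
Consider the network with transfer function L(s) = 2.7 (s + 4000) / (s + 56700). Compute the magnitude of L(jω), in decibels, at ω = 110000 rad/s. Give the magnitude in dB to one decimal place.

|j110000 + 4000| = √(110000² + 4000²) = 1.101e+05
|j110000 + 56700| = √(110000² + 56700²) = 1.238e+05
|L(j110000)| = 2.7 × 1.101e+05 / 1.238e+05 = 2.4015
20 log₁₀(2.4015) = 7.61 dB

7.6 dB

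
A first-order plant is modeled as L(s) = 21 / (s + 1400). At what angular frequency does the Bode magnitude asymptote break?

1400 rad/s

The single real pole at s = −1400 gives a corner at ω = 1400 rad/s.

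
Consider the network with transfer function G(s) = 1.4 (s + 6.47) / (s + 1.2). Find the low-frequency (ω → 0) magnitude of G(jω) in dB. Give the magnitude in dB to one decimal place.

17.6 dB

G(0) = 1.4 × 6.47 / 1.2 = 7.5483
20 log₁₀(7.5483) = 17.56 dB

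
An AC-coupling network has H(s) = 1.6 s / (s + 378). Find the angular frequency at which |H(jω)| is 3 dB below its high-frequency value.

For a single-pole high-pass, the −3 dB point is at the pole: ω = 378 rad s⁻¹.

378 rad s⁻¹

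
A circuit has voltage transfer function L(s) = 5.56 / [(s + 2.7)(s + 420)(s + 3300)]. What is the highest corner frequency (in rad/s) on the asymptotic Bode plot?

Break frequencies occur at each pole and zero magnitude: 2.7 rad/s, 420 rad/s, 3300 rad/s.
The highest is 3300 rad/s.

3300 rad/s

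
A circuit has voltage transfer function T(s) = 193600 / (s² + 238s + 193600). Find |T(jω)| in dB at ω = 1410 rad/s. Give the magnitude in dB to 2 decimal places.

|(j1410)² + 238(j1410) + 193600| = |-1.7945e+06 + j3.3558e+05| = 1.826e+06
|T(j1410)| = 193600 / 1.826e+06 = 0.10605
20 log₁₀(0.10605) = -19.490 dB

-19.49 dB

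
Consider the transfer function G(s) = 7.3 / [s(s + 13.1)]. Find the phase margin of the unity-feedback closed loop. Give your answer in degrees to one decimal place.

Gain crossover: |G(jω)| = 1 at ω ≈ 0.557 rad/s.
∠G(j0.557) = −90° − arctan(0.557/13.1) ≈ -92.43°
PM = 180° + (-92.43°) = 87.57°

87.6°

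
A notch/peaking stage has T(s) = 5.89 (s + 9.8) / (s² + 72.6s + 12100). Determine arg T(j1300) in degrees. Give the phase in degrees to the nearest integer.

-87°

∠(j1300 + 9.8) = arctan(1300/9.8) = 89.57°
∠[(j1300)² + 72.6(j1300) + 12100] = ∠[-1.6779e+06 + j94380] = 176.78°
∠T(j1300) = 89.57° − 176.78° = -87.21°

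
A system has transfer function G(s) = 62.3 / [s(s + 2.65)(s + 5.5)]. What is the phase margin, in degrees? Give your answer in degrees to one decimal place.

Gain crossover: |G(jω)| = 1 at ω ≈ 2.69 rad/s.
∠G(j2.69) = −90° − arctan(2.69/2.65) − arctan(2.69/5.5) ≈ -161.54°
PM = 180° + (-161.54°) = 18.46°

18.5 deg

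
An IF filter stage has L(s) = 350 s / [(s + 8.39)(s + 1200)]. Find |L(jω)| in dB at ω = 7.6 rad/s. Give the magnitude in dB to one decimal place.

-14.2 dB

|j7.6| = 7.6
|j7.6 + 8.39| = √(7.6² + 8.39²) = 11.32
|j7.6 + 1200| = √(7.6² + 1200²) = 1200
|L(j7.6)| = 350 × 7.6 / (11.32 × 1200) = 0.19581
20 log₁₀(0.19581) = -14.16 dB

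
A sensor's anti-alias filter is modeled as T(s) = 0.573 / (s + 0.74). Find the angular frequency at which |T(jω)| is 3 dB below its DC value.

For a single-pole low-pass, the −3 dB point is at the pole: ω = 0.74 rad/s.

0.74 rad/s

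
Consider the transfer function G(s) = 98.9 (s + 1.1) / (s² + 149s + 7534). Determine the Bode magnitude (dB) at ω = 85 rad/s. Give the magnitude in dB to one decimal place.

|j85 + 1.1| = √(85² + 1.1²) = 85.01
|(j85)² + 149(j85) + 7534| = |309 + j12665| = 1.267e+04
|G(j85)| = 98.9 × 85.01 / 1.267e+04 = 0.66362
20 log₁₀(0.66362) = -3.56 dB

-3.6 dB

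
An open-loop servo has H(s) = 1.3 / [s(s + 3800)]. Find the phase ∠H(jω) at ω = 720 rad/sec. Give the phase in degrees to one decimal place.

-100.7°

∠(j720 + 3800) = arctan(720/3800) = 10.73°
∠(j720) = 90.00°
∠H(j720) = − (10.73° + 90.00°) = -100.73°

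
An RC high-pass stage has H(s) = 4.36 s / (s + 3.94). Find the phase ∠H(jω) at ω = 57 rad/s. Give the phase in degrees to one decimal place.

4.0°

∠(j57) = 90.00°
∠(j57 + 3.94) = arctan(57/3.94) = 86.05°
∠H(j57) = 90.00° − 86.05° = 3.95°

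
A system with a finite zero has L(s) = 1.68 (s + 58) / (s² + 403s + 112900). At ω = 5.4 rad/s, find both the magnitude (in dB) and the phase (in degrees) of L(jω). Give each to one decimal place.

|j5.4 + 58| = √(5.4² + 58²) = 58.25
|(j5.4)² + 403(j5.4) + 112900| = |1.1287e+05 + j2176.2| = 1.129e+05
|L(j5.4)| = 1.68 × 58.25 / 1.129e+05 = 0.00086686
20 log₁₀(0.00086686) = -61.24 dB
∠(j5.4 + 58) = arctan(5.4/58) = 5.32°
∠[(j5.4)² + 403(j5.4) + 112900] = ∠[1.1287e+05 + j2176.2] = 1.10°
∠L(j5.4) = 5.32° − 1.10° = 4.21°

|L| = -61.2 dB, ∠L = 4.2°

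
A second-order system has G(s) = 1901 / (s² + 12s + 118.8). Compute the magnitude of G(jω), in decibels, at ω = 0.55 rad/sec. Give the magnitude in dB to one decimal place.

|(j0.55)² + 12(j0.55) + 118.8| = |118.5 + j6.6| = 118.7
|G(j0.55)| = 1901 / 118.7 = 16.018
20 log₁₀(16.018) = 24.09 dB

24.1 dB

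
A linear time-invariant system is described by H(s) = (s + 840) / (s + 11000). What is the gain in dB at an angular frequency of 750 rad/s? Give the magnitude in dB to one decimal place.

-19.8 dB

|j750 + 840| = √(750² + 840²) = 1126
|j750 + 11000| = √(750² + 11000²) = 1.103e+04
|H(j750)| = 1 × 1126 / 1.103e+04 = 0.10214
20 log₁₀(0.10214) = -19.82 dB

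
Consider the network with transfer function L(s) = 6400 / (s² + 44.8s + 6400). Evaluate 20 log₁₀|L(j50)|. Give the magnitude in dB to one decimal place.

3.1 dB

|(j50)² + 44.8(j50) + 6400| = |3900 + j2240| = 4498
|L(j50)| = 6400 / 4498 = 1.423
20 log₁₀(1.423) = 3.06 dB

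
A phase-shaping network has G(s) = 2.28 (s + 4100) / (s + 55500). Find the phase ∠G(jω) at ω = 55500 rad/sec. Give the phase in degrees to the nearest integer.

∠(j55500 + 4100) = arctan(55500/4100) = 85.78°
∠(j55500 + 55500) = arctan(55500/55500) = 45.00°
∠G(j55500) = 85.78° − 45.00° = 40.78°

41°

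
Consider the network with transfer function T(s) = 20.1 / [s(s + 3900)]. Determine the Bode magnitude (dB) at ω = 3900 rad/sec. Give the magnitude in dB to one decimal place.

|j3900 + 3900| = √(3900² + 3900²) = 5515
|j3900| = 3900
|T(j3900)| = 20.1 / (5515 × 3900) = 9.3444e-07
20 log₁₀(9.3444e-07) = -120.59 dB

-120.6 dB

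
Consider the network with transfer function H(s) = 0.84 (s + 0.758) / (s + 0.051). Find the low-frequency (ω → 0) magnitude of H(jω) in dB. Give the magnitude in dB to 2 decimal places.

21.93 dB

H(0) = 0.84 × 0.758 / 0.051 = 12.485
20 log₁₀(12.485) = 21.928 dB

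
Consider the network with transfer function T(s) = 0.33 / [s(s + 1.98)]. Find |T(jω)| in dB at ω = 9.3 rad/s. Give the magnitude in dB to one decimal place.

|j9.3 + 1.98| = √(9.3² + 1.98²) = 9.508
|j9.3| = 9.3
|T(j9.3)| = 0.33 / (9.508 × 9.3) = 0.0037318
20 log₁₀(0.0037318) = -48.56 dB

-48.6 dB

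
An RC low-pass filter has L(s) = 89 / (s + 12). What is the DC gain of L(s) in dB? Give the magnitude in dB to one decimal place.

17.4 dB

L(0) = 89 / 12 = 7.4167
20 log₁₀(7.4167) = 17.40 dB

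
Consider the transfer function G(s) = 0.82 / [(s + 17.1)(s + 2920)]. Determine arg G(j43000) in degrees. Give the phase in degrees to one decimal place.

∠(j43000 + 17.1) = arctan(43000/17.1) = 89.98°
∠(j43000 + 2920) = arctan(43000/2920) = 86.12°
∠G(j43000) = − (89.98° + 86.12°) = -176.09°

-176.1°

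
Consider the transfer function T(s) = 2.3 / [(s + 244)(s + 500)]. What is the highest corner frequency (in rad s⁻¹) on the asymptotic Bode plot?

500 rad s⁻¹

Break frequencies occur at each pole and zero magnitude: 244 rad s⁻¹, 500 rad s⁻¹.
The highest is 500 rad s⁻¹.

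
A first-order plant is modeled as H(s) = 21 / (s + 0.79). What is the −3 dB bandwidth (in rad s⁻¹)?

0.79 rad s⁻¹

For a single-pole low-pass, the −3 dB point is at the pole: ω = 0.79 rad s⁻¹.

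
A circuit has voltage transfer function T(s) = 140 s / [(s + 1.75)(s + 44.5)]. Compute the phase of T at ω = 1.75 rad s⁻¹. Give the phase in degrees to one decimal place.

42.7°

∠(j1.75) = 90.00°
∠(j1.75 + 1.75) = arctan(1.75/1.75) = 45.00°
∠(j1.75 + 44.5) = arctan(1.75/44.5) = 2.25°
∠T(j1.75) = 90.00° − (45.00° + 2.25°) = 42.75°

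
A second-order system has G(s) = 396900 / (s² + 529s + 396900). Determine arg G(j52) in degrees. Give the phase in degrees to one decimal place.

-4.0°

∠[(j52)² + 529(j52) + 396900] = ∠[3.942e+05 + j27508] = 3.99°
∠G(j52) = −3.99° = -3.99°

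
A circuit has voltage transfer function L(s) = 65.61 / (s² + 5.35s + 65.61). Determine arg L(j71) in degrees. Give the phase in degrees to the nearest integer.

∠[(j71)² + 5.35(j71) + 65.61] = ∠[-4975.4 + j379.85] = 175.63°
∠L(j71) = −175.63° = -175.63°

-176°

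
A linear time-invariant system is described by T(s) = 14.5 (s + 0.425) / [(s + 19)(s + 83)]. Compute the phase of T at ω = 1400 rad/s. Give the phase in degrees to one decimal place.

-85.8°

∠(j1400 + 0.425) = arctan(1400/0.425) = 89.98°
∠(j1400 + 19) = arctan(1400/19) = 89.22°
∠(j1400 + 83) = arctan(1400/83) = 86.61°
∠T(j1400) = 89.98° − (89.22° + 86.61°) = -85.85°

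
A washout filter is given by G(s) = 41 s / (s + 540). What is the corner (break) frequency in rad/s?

540 rad/s

The single real pole at s = −540 gives a corner at ω = 540 rad/s.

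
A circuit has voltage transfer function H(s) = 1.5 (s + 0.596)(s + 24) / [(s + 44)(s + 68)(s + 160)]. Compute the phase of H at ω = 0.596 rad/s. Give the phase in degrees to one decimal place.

44.9°

∠(j0.596 + 0.596) = arctan(0.596/0.596) = 45.00°
∠(j0.596 + 24) = arctan(0.596/24) = 1.42°
∠(j0.596 + 44) = arctan(0.596/44) = 0.78°
∠(j0.596 + 68) = arctan(0.596/68) = 0.50°
∠(j0.596 + 160) = arctan(0.596/160) = 0.21°
∠H(j0.596) = 45.00° + 1.42° − (0.78° + 0.50° + 0.21°) = 44.93°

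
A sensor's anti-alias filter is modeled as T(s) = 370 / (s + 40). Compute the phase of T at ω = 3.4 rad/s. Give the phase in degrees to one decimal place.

∠(j3.4 + 40) = arctan(3.4/40) = 4.86°
∠T(j3.4) = −4.86° = -4.86°

-4.9 deg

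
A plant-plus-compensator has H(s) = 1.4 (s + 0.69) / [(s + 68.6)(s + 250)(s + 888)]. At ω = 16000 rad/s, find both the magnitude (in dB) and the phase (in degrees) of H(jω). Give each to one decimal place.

|j16000 + 0.69| = √(16000² + 0.69²) = 1.6e+04
|j16000 + 68.6| = √(16000² + 68.6²) = 1.6e+04
|j16000 + 250| = √(16000² + 250²) = 1.6e+04
|j16000 + 888| = √(16000² + 888²) = 1.602e+04
|H(j16000)| = 1.4 × 1.6e+04 / (1.6e+04 × 1.6e+04 × 1.602e+04) = 5.4596e-09
20 log₁₀(5.4596e-09) = -165.26 dB
∠(j16000 + 0.69) = arctan(16000/0.69) = 90.00°
∠(j16000 + 68.6) = arctan(16000/68.6) = 89.75°
∠(j16000 + 250) = arctan(16000/250) = 89.10°
∠(j16000 + 888) = arctan(16000/888) = 86.82°
∠H(j16000) = 90.00° − (89.75° + 89.10° + 86.82°) = -175.68°

|H| = -165.3 dB, ∠H = -175.7°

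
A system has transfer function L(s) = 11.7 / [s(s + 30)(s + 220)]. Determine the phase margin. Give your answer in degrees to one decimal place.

90.0°

Gain crossover: |L(jω)| = 1 at ω ≈ 0.00177 rad/sec.
∠L(j0.00177) = −90° − arctan(0.00177/30) − arctan(0.00177/220) ≈ -90.00°
PM = 180° + (-90.00°) = 90.00°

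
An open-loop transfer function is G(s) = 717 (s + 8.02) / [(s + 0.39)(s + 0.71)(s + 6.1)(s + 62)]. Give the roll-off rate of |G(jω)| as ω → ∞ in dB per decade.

-60 dB/decade

With 1 zero and 4 poles, the high-frequency asymptotic slope is 20 × (1 − 4) = -60 dB/decade.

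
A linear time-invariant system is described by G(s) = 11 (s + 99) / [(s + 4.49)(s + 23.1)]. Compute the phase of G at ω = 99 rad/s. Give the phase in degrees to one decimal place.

∠(j99 + 99) = arctan(99/99) = 45.00°
∠(j99 + 4.49) = arctan(99/4.49) = 87.40°
∠(j99 + 23.1) = arctan(99/23.1) = 76.87°
∠G(j99) = 45.00° − (87.40° + 76.87°) = -119.27°

-119.3°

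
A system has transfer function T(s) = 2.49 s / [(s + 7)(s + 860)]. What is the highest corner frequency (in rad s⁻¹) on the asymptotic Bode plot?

860 rad s⁻¹

Break frequencies occur at each pole and zero magnitude: 7 rad s⁻¹, 860 rad s⁻¹.
The highest is 860 rad s⁻¹.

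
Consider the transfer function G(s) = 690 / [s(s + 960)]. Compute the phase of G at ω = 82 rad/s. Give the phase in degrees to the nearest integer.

-95°

∠(j82 + 960) = arctan(82/960) = 4.88°
∠(j82) = 90.00°
∠G(j82) = − (4.88° + 90.00°) = -94.88°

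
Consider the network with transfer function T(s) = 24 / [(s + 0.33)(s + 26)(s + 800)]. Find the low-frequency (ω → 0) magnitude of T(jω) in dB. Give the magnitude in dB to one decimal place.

T(0) = 24 / (0.33 × 26 × 800) = 0.0034965
20 log₁₀(0.0034965) = -49.13 dB

-49.1 dB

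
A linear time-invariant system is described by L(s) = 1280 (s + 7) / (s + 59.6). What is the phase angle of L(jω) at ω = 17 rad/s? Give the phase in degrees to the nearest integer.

∠(j17 + 7) = arctan(17/7) = 67.62°
∠(j17 + 59.6) = arctan(17/59.6) = 15.92°
∠L(j17) = 67.62° − 15.92° = 51.70°

52°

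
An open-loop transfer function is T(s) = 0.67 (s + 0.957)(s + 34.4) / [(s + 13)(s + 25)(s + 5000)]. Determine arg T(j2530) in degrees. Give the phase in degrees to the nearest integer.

-27°

∠(j2530 + 0.957) = arctan(2530/0.957) = 89.98°
∠(j2530 + 34.4) = arctan(2530/34.4) = 89.22°
∠(j2530 + 13) = arctan(2530/13) = 89.71°
∠(j2530 + 25) = arctan(2530/25) = 89.43°
∠(j2530 + 5000) = arctan(2530/5000) = 26.84°
∠T(j2530) = 89.98° + 89.22° − (89.71° + 89.43° + 26.84°) = -26.78°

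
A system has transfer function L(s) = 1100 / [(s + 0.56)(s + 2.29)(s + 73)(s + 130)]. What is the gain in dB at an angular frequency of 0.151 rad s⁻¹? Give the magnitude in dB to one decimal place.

-21.2 dB

|j0.151 + 0.56| = √(0.151² + 0.56²) = 0.58
|j0.151 + 2.29| = √(0.151² + 2.29²) = 2.295
|j0.151 + 73| = √(0.151² + 73²) = 73
|j0.151 + 130| = √(0.151² + 130²) = 130
|L(j0.151)| = 1100 / (0.58 × 2.295 × 73 × 130) = 0.08708
20 log₁₀(0.08708) = -21.20 dB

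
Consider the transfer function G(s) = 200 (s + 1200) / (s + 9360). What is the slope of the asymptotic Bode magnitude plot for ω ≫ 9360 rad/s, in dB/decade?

0 dB/decade

With 1 zero and 1 pole, the high-frequency asymptotic slope is 20 × (1 − 1) = 0 dB/decade.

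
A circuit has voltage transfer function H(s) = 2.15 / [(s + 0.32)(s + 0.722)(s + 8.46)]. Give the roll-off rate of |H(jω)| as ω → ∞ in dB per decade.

With 0 zeros and 3 poles, the high-frequency asymptotic slope is 20 × (0 − 3) = -60 dB/decade.

-60 dB/decade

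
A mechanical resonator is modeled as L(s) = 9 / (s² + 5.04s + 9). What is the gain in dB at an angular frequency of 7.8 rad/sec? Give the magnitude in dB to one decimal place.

|(j7.8)² + 5.04(j7.8) + 9| = |-51.84 + j39.312| = 65.06
|L(j7.8)| = 9 / 65.06 = 0.13833
20 log₁₀(0.13833) = -17.18 dB

-17.2 dB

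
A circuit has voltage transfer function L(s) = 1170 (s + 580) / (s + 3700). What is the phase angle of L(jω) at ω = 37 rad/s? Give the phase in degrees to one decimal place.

∠(j37 + 580) = arctan(37/580) = 3.65°
∠(j37 + 3700) = arctan(37/3700) = 0.57°
∠L(j37) = 3.65° − 0.57° = 3.08°

3.1°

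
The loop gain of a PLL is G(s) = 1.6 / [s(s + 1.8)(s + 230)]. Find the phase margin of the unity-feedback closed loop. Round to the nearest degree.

Gain crossover: |G(jω)| = 1 at ω ≈ 0.00386 rad s⁻¹.
∠G(j0.00386) = −90° − arctan(0.00386/1.8) − arctan(0.00386/230) ≈ -90.12°
PM = 180° + (-90.12°) = 89.88°

90°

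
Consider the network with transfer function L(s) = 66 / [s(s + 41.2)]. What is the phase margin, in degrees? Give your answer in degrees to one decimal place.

Gain crossover: |L(jω)| = 1 at ω ≈ 1.6 rad/s.
∠L(j1.6) = −90° − arctan(1.6/41.2) ≈ -92.22°
PM = 180° + (-92.22°) = 87.78°

87.8°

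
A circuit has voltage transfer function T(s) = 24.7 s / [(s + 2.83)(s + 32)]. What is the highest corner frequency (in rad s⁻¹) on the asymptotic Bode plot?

Break frequencies occur at each pole and zero magnitude: 2.83 rad s⁻¹, 32 rad s⁻¹.
The highest is 32 rad s⁻¹.

32 rad s⁻¹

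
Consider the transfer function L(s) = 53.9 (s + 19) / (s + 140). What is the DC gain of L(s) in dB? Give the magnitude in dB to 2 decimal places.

17.28 dB

L(0) = 53.9 × 19 / 140 = 7.315
20 log₁₀(7.315) = 17.284 dB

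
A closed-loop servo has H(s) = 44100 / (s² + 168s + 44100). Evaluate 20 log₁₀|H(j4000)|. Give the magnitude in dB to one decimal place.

-51.2 dB

|(j4000)² + 168(j4000) + 44100| = |-1.5956e+07 + j6.72e+05| = 1.597e+07
|H(j4000)| = 44100 / 1.597e+07 = 0.0027614
20 log₁₀(0.0027614) = -51.18 dB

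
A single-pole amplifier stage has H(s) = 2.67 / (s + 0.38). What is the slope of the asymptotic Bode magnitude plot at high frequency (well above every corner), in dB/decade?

With 0 zeros and 1 pole, the high-frequency asymptotic slope is 20 × (0 − 1) = -20 dB/decade.

-20 dB/decade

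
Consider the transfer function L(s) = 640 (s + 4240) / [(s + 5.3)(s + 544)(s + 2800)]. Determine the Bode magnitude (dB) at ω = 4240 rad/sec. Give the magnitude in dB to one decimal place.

|j4240 + 4240| = √(4240² + 4240²) = 5996
|j4240 + 5.3| = √(4240² + 5.3²) = 4240
|j4240 + 544| = √(4240² + 544²) = 4275
|j4240 + 2800| = √(4240² + 2800²) = 5081
|L(j4240)| = 640 × 5996 / (4240 × 4275 × 5081) = 4.167e-05
20 log₁₀(4.167e-05) = -87.60 dB

-87.6 dB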